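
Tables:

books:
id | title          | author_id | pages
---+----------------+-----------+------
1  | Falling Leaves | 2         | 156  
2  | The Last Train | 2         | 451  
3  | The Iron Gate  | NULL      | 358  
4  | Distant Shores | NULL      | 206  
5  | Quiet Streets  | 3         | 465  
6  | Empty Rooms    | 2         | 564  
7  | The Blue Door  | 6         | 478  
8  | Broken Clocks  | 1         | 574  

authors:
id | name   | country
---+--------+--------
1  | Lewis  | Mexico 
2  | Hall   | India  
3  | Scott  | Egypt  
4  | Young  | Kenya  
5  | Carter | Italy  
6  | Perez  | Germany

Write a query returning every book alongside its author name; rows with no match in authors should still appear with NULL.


LEFT JOIN keeps every row from books (the left table); where author_id has no match in authors, the author columns become NULL. Walk through each book:
  - book 1 (Falling Leaves): author_id=2 -> matches Hall
  - book 2 (The Last Train): author_id=2 -> matches Hall
  - book 3 (The Iron Gate): author_id=NULL, no match -> kept with NULL
  - book 4 (Distant Shores): author_id=NULL, no match -> kept with NULL
  - book 5 (Quiet Streets): author_id=3 -> matches Scott
  - book 6 (Empty Rooms): author_id=2 -> matches Hall
  - book 7 (The Blue Door): author_id=6 -> matches Perez
  - book 8 (Broken Clocks): author_id=1 -> matches Lewis
All 8 rows appear; 2 have NULL author.

SQL:
SELECT a.title, b.name AS author
FROM books a
LEFT JOIN authors b ON a.author_id = b.id

Result:
title          | author
---------------+-------
Falling Leaves | Hall  
The Last Train | Hall  
The Iron Gate  | NULL  
Distant Shores | NULL  
Quiet Streets  | Scott 
Empty Rooms    | Hall  
The Blue Door  | Perez 
Broken Clocks  | Lewis 


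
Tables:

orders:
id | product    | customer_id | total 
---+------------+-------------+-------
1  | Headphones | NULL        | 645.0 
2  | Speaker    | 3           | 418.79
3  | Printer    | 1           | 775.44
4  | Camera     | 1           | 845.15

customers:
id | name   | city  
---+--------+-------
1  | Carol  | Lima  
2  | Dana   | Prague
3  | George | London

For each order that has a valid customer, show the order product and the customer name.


INNER JOIN keeps only orders rows whose customer_id matches an id in customers. Walk through each order:
  - order 1 (Headphones): customer_id=NULL, no match -> dropped
  - order 2 (Speaker): customer_id=3 -> matches George
  - order 3 (Printer): customer_id=1 -> matches Carol
  - order 4 (Camera): customer_id=1 -> matches Carol
So 1 of 4 rows is dropped.

SQL:
SELECT a.product, b.name AS customer
FROM orders a
INNER JOIN customers b ON a.customer_id = b.id

Result:
product | customer
--------+---------
Speaker | George  
Printer | Carol   
Camera  | Carol   


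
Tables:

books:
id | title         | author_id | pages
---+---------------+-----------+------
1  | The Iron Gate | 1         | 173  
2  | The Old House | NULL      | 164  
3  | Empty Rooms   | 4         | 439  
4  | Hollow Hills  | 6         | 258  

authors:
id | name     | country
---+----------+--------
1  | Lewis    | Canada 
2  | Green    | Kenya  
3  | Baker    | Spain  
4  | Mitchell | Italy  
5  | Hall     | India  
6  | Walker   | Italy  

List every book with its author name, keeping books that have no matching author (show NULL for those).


LEFT JOIN keeps every row from books (the left table); where author_id has no match in authors, the author columns become NULL. Walk through each book:
  - book 1 (The Iron Gate): author_id=1 -> matches Lewis
  - book 2 (The Old House): author_id=NULL, no match -> kept with NULL
  - book 3 (Empty Rooms): author_id=4 -> matches Mitchell
  - book 4 (Hollow Hills): author_id=6 -> matches Walker
All 4 rows appear; 1 has NULL author.

SQL:
SELECT a.title, b.name AS author
FROM books a
LEFT JOIN authors b ON a.author_id = b.id

Result:
title         | author  
--------------+---------
The Iron Gate | Lewis   
The Old House | NULL    
Empty Rooms   | Mitchell
Hollow Hills  | Walker  


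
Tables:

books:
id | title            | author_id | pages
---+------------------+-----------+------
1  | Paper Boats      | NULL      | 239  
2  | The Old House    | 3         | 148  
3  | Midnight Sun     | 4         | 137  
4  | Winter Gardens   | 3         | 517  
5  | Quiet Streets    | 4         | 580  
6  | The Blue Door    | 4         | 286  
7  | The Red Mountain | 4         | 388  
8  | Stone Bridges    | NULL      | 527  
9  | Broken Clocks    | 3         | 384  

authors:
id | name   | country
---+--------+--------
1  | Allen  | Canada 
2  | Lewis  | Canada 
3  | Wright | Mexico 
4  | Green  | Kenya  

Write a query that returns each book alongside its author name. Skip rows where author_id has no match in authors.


INNER JOIN keeps only books rows whose author_id matches an id in authors. Walk through each book:
  - book 1 (Paper Boats): author_id=NULL, no match -> dropped
  - book 2 (The Old House): author_id=3 -> matches Wright
  - book 3 (Midnight Sun): author_id=4 -> matches Green
  - book 4 (Winter Gardens): author_id=3 -> matches Wright
  - book 5 (Quiet Streets): author_id=4 -> matches Green
  - book 6 (The Blue Door): author_id=4 -> matches Green
  - book 7 (The Red Mountain): author_id=4 -> matches Green
  - book 8 (Stone Bridges): author_id=NULL, no match -> dropped
  - book 9 (Broken Clocks): author_id=3 -> matches Wright
So 2 of 9 rows are dropped.

SQL:
SELECT a.title, b.name AS author
FROM books a
INNER JOIN authors b ON a.author_id = b.id

Result:
title            | author
-----------------+-------
The Old House    | Wright
Midnight Sun     | Green 
Winter Gardens   | Wright
Quiet Streets    | Green 
The Blue Door    | Green 
The Red Mountain | Green 
Broken Clocks    | Wright


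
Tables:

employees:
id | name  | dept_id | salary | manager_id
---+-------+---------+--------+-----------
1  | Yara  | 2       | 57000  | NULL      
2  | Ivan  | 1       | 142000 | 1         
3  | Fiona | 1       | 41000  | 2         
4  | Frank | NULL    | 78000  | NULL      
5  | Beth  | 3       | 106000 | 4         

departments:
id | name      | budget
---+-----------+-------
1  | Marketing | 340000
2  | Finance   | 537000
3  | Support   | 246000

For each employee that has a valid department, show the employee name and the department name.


INNER JOIN keeps only employees rows whose dept_id matches an id in departments. Walk through each employee:
  - employee 1 (Yara): dept_id=2 -> matches Finance
  - employee 2 (Ivan): dept_id=1 -> matches Marketing
  - employee 3 (Fiona): dept_id=1 -> matches Marketing
  - employee 4 (Frank): dept_id=NULL, no match -> dropped
  - employee 5 (Beth): dept_id=3 -> matches Support
So 1 of 5 rows is dropped.

SQL:
SELECT a.name, b.name AS department
FROM employees a
INNER JOIN departments b ON a.dept_id = b.id

Result:
name  | department
------+-----------
Yara  | Finance   
Ivan  | Marketing 
Fiona | Marketing 
Beth  | Support   


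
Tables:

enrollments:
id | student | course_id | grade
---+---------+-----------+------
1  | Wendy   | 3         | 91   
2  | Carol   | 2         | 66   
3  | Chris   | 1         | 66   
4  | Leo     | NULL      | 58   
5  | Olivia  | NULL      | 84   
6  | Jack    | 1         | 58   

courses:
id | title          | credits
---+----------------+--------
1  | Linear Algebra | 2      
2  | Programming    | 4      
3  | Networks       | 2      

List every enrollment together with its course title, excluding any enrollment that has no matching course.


INNER JOIN keeps only enrollments rows whose course_id matches an id in courses. Walk through each enrollment:
  - enrollment 1 (Wendy): course_id=3 -> matches Networks
  - enrollment 2 (Carol): course_id=2 -> matches Programming
  - enrollment 3 (Chris): course_id=1 -> matches Linear Algebra
  - enrollment 4 (Leo): course_id=NULL, no match -> dropped
  - enrollment 5 (Olivia): course_id=NULL, no match -> dropped
  - enrollment 6 (Jack): course_id=1 -> matches Linear Algebra
So 2 of 6 rows are dropped.

SQL:
SELECT a.student, b.title AS course
FROM enrollments a
INNER JOIN courses b ON a.course_id = b.id

Result:
student | course        
--------+---------------
Wendy   | Networks      
Carol   | Programming   
Chris   | Linear Algebra
Jack    | Linear Algebra


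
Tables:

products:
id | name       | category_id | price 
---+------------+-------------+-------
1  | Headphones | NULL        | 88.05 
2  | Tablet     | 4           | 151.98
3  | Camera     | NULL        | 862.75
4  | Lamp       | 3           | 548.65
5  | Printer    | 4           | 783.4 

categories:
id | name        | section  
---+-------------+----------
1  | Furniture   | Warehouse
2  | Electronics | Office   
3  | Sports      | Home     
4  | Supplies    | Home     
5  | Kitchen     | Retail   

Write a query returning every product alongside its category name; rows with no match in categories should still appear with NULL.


LEFT JOIN keeps every row from products (the left table); where category_id has no match in categories, the category columns become NULL. Walk through each product:
  - product 1 (Headphones): category_id=NULL, no match -> kept with NULL
  - product 2 (Tablet): category_id=4 -> matches Supplies
  - product 3 (Camera): category_id=NULL, no match -> kept with NULL
  - product 4 (Lamp): category_id=3 -> matches Sports
  - product 5 (Printer): category_id=4 -> matches Supplies
All 5 rows appear; 2 have NULL category.

SQL:
SELECT a.name, b.name AS category
FROM products a
LEFT JOIN categories b ON a.category_id = b.id

Result:
name       | category
-----------+---------
Headphones | NULL    
Tablet     | Supplies
Camera     | NULL    
Lamp       | Sports  
Printer    | Supplies


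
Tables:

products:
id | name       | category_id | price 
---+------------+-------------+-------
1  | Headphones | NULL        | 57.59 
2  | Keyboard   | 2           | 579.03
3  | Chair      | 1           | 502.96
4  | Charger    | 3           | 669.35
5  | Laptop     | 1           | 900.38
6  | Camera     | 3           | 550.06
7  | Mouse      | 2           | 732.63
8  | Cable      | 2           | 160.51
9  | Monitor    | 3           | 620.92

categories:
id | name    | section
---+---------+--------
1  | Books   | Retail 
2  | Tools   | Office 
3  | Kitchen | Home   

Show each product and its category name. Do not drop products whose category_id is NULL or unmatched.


LEFT JOIN keeps every row from products (the left table); where category_id has no match in categories, the category columns become NULL. Walk through each product:
  - product 1 (Headphones): category_id=NULL, no match -> kept with NULL
  - product 2 (Keyboard): category_id=2 -> matches Tools
  - product 3 (Chair): category_id=1 -> matches Books
  - product 4 (Charger): category_id=3 -> matches Kitchen
  - product 5 (Laptop): category_id=1 -> matches Books
  - product 6 (Camera): category_id=3 -> matches Kitchen
  - product 7 (Mouse): category_id=2 -> matches Tools
  - product 8 (Cable): category_id=2 -> matches Tools
  - product 9 (Monitor): category_id=3 -> matches Kitchen
All 9 rows appear; 1 has NULL category.

SQL:
SELECT a.name, b.name AS category
FROM products a
LEFT JOIN categories b ON a.category_id = b.id

Result:
name       | category
-----------+---------
Headphones | NULL    
Keyboard   | Tools   
Chair      | Books   
Charger    | Kitchen 
Laptop     | Books   
Camera     | Kitchen 
Mouse      | Tools   
Cable      | Tools   
Monitor    | Kitchen 


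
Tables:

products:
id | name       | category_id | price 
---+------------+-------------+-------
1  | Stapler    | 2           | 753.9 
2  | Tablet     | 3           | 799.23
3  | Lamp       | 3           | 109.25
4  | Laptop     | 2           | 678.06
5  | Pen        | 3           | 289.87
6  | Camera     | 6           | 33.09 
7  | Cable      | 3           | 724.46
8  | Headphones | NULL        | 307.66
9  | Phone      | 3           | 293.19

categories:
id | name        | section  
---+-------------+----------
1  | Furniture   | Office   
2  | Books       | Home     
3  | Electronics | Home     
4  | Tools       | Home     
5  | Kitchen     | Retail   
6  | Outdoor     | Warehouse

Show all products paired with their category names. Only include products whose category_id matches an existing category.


INNER JOIN keeps only products rows whose category_id matches an id in categories. Walk through each product:
  - product 1 (Stapler): category_id=2 -> matches Books
  - product 2 (Tablet): category_id=3 -> matches Electronics
  - product 3 (Lamp): category_id=3 -> matches Electronics
  - product 4 (Laptop): category_id=2 -> matches Books
  - product 5 (Pen): category_id=3 -> matches Electronics
  - product 6 (Camera): category_id=6 -> matches Outdoor
  - product 7 (Cable): category_id=3 -> matches Electronics
  - product 8 (Headphones): category_id=NULL, no match -> dropped
  - product 9 (Phone): category_id=3 -> matches Electronics
So 1 of 9 rows is dropped.

SQL:
SELECT a.name, b.name AS category
FROM products a
INNER JOIN categories b ON a.category_id = b.id

Result:
name    | category   
--------+------------
Stapler | Books      
Tablet  | Electronics
Lamp    | Electronics
Laptop  | Books      
Pen     | Electronics
Camera  | Outdoor    
Cable   | Electronics
Phone   | Electronics


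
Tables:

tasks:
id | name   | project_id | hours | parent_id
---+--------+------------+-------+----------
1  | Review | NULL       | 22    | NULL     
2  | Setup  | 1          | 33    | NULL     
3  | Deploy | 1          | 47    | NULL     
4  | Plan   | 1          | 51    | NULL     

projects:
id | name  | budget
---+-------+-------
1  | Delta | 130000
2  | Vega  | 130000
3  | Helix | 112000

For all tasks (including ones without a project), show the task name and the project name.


LEFT JOIN keeps every row from tasks (the left table); where project_id has no match in projects, the project columns become NULL. Walk through each task:
  - task 1 (Review): project_id=NULL, no match -> kept with NULL
  - task 2 (Setup): project_id=1 -> matches Delta
  - task 3 (Deploy): project_id=1 -> matches Delta
  - task 4 (Plan): project_id=1 -> matches Delta
All 4 rows appear; 1 has NULL project.

SQL:
SELECT a.name, b.name AS project
FROM tasks a
LEFT JOIN projects b ON a.project_id = b.id

Result:
name   | project
-------+--------
Review | NULL   
Setup  | Delta  
Deploy | Delta  
Plan   | Delta  


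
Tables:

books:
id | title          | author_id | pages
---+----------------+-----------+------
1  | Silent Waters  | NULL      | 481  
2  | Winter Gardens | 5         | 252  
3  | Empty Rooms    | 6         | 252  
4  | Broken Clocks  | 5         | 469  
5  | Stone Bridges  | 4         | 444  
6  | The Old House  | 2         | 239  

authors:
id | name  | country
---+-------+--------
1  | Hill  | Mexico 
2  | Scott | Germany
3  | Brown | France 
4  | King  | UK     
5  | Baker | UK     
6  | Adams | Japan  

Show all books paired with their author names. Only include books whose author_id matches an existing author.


INNER JOIN keeps only books rows whose author_id matches an id in authors. Walk through each book:
  - book 1 (Silent Waters): author_id=NULL, no match -> dropped
  - book 2 (Winter Gardens): author_id=5 -> matches Baker
  - book 3 (Empty Rooms): author_id=6 -> matches Adams
  - book 4 (Broken Clocks): author_id=5 -> matches Baker
  - book 5 (Stone Bridges): author_id=4 -> matches King
  - book 6 (The Old House): author_id=2 -> matches Scott
So 1 of 6 rows is dropped.

SQL:
SELECT a.title, b.name AS author
FROM books a
INNER JOIN authors b ON a.author_id = b.id

Result:
title          | author
---------------+-------
Winter Gardens | Baker 
Empty Rooms    | Adams 
Broken Clocks  | Baker 
Stone Bridges  | King  
The Old House  | Scott 


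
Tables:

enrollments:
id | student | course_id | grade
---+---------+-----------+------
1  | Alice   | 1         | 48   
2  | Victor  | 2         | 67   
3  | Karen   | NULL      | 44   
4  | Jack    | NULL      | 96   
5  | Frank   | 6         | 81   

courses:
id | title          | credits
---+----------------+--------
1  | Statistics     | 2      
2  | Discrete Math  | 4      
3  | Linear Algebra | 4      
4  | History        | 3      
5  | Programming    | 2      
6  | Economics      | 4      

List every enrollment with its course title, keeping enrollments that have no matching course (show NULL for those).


LEFT JOIN keeps every row from enrollments (the left table); where course_id has no match in courses, the course columns become NULL. Walk through each enrollment:
  - enrollment 1 (Alice): course_id=1 -> matches Statistics
  - enrollment 2 (Victor): course_id=2 -> matches Discrete Math
  - enrollment 3 (Karen): course_id=NULL, no match -> kept with NULL
  - enrollment 4 (Jack): course_id=NULL, no match -> kept with NULL
  - enrollment 5 (Frank): course_id=6 -> matches Economics
All 5 rows appear; 2 have NULL course.

SQL:
SELECT a.student, b.title AS course
FROM enrollments a
LEFT JOIN courses b ON a.course_id = b.id

Result:
student | course       
--------+--------------
Alice   | Statistics   
Victor  | Discrete Math
Karen   | NULL         
Jack    | NULL         
Frank   | Economics    


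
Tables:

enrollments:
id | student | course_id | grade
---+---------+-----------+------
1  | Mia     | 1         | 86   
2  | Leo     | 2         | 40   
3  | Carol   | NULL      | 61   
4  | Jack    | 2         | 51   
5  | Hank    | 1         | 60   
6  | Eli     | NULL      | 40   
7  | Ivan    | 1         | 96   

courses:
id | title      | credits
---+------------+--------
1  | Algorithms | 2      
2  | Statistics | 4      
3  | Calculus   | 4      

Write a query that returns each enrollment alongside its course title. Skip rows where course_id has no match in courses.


INNER JOIN keeps only enrollments rows whose course_id matches an id in courses. Walk through each enrollment:
  - enrollment 1 (Mia): course_id=1 -> matches Algorithms
  - enrollment 2 (Leo): course_id=2 -> matches Statistics
  - enrollment 3 (Carol): course_id=NULL, no match -> dropped
  - enrollment 4 (Jack): course_id=2 -> matches Statistics
  - enrollment 5 (Hank): course_id=1 -> matches Algorithms
  - enrollment 6 (Eli): course_id=NULL, no match -> dropped
  - enrollment 7 (Ivan): course_id=1 -> matches Algorithms
So 2 of 7 rows are dropped.

SQL:
SELECT a.student, b.title AS course
FROM enrollments a
INNER JOIN courses b ON a.course_id = b.id

Result:
student | course    
--------+-----------
Mia     | Algorithms
Leo     | Statistics
Jack    | Statistics
Hank    | Algorithms
Ivan    | Algorithms


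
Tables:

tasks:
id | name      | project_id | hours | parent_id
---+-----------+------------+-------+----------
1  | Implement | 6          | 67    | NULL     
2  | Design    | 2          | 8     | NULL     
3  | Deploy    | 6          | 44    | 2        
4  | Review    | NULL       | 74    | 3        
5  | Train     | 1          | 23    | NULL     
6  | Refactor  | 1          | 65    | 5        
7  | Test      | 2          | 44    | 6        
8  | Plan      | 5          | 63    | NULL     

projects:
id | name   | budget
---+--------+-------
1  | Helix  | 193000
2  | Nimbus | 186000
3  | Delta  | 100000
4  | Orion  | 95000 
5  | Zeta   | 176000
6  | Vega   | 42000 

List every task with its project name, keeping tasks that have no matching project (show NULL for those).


LEFT JOIN keeps every row from tasks (the left table); where project_id has no match in projects, the project columns become NULL. Walk through each task:
  - task 1 (Implement): project_id=6 -> matches Vega
  - task 2 (Design): project_id=2 -> matches Nimbus
  - task 3 (Deploy): project_id=6 -> matches Vega
  - task 4 (Review): project_id=NULL, no match -> kept with NULL
  - task 5 (Train): project_id=1 -> matches Helix
  - task 6 (Refactor): project_id=1 -> matches Helix
  - task 7 (Test): project_id=2 -> matches Nimbus
  - task 8 (Plan): project_id=5 -> matches Zeta
All 8 rows appear; 1 has NULL project.

SQL:
SELECT a.name, b.name AS project
FROM tasks a
LEFT JOIN projects b ON a.project_id = b.id

Result:
name      | project
----------+--------
Implement | Vega   
Design    | Nimbus 
Deploy    | Vega   
Review    | NULL   
Train     | Helix  
Refactor  | Helix  
Test      | Nimbus 
Plan      | Zeta   


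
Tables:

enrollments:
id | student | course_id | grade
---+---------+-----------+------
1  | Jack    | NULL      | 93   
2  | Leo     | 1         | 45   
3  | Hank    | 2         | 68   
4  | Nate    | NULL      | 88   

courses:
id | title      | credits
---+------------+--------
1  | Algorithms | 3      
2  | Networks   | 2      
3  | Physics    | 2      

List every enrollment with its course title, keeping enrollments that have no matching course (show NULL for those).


LEFT JOIN keeps every row from enrollments (the left table); where course_id has no match in courses, the course columns become NULL. Walk through each enrollment:
  - enrollment 1 (Jack): course_id=NULL, no match -> kept with NULL
  - enrollment 2 (Leo): course_id=1 -> matches Algorithms
  - enrollment 3 (Hank): course_id=2 -> matches Networks
  - enrollment 4 (Nate): course_id=NULL, no match -> kept with NULL
All 4 rows appear; 2 have NULL course.

SQL:
SELECT a.student, b.title AS course
FROM enrollments a
LEFT JOIN courses b ON a.course_id = b.id

Result:
student | course    
--------+-----------
Jack    | NULL      
Leo     | Algorithms
Hank    | Networks  
Nate    | NULL      


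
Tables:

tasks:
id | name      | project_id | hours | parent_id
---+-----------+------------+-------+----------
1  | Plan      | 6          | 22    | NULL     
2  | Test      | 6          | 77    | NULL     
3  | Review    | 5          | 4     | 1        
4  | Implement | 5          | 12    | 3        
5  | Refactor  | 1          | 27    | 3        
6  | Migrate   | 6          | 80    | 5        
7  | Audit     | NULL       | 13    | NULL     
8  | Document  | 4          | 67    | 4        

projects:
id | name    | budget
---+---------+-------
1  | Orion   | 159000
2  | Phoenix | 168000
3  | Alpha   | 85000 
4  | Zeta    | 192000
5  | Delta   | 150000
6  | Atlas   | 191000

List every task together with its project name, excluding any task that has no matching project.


INNER JOIN keeps only tasks rows whose project_id matches an id in projects. Walk through each task:
  - task 1 (Plan): project_id=6 -> matches Atlas
  - task 2 (Test): project_id=6 -> matches Atlas
  - task 3 (Review): project_id=5 -> matches Delta
  - task 4 (Implement): project_id=5 -> matches Delta
  - task 5 (Refactor): project_id=1 -> matches Orion
  - task 6 (Migrate): project_id=6 -> matches Atlas
  - task 7 (Audit): project_id=NULL, no match -> dropped
  - task 8 (Document): project_id=4 -> matches Zeta
So 1 of 8 rows is dropped.

SQL:
SELECT a.name, b.name AS project
FROM tasks a
INNER JOIN projects b ON a.project_id = b.id

Result:
name      | project
----------+--------
Plan      | Atlas  
Test      | Atlas  
Review    | Delta  
Implement | Delta  
Refactor  | Orion  
Migrate   | Atlas  
Document  | Zeta   


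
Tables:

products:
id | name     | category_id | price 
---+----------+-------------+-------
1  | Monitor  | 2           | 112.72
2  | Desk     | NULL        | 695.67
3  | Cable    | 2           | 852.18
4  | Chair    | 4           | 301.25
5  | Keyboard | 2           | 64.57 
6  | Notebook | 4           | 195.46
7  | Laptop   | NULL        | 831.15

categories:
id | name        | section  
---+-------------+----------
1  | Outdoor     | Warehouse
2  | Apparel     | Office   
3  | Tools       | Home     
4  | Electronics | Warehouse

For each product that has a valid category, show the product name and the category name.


INNER JOIN keeps only products rows whose category_id matches an id in categories. Walk through each product:
  - product 1 (Monitor): category_id=2 -> matches Apparel
  - product 2 (Desk): category_id=NULL, no match -> dropped
  - product 3 (Cable): category_id=2 -> matches Apparel
  - product 4 (Chair): category_id=4 -> matches Electronics
  - product 5 (Keyboard): category_id=2 -> matches Apparel
  - product 6 (Notebook): category_id=4 -> matches Electronics
  - product 7 (Laptop): category_id=NULL, no match -> dropped
So 2 of 7 rows are dropped.

SQL:
SELECT a.name, b.name AS category
FROM products a
INNER JOIN categories b ON a.category_id = b.id

Result:
name     | category   
---------+------------
Monitor  | Apparel    
Cable    | Apparel    
Chair    | Electronics
Keyboard | Apparel    
Notebook | Electronics


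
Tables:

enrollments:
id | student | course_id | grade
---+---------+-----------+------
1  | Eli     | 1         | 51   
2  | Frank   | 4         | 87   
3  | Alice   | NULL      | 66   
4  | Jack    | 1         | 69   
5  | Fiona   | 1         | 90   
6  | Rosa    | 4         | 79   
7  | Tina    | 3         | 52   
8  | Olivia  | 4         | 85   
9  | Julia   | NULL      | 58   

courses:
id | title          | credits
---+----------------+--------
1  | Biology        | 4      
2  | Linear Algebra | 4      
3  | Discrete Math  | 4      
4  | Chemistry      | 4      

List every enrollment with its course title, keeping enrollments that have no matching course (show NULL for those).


LEFT JOIN keeps every row from enrollments (the left table); where course_id has no match in courses, the course columns become NULL. Walk through each enrollment:
  - enrollment 1 (Eli): course_id=1 -> matches Biology
  - enrollment 2 (Frank): course_id=4 -> matches Chemistry
  - enrollment 3 (Alice): course_id=NULL, no match -> kept with NULL
  - enrollment 4 (Jack): course_id=1 -> matches Biology
  - enrollment 5 (Fiona): course_id=1 -> matches Biology
  - enrollment 6 (Rosa): course_id=4 -> matches Chemistry
  - enrollment 7 (Tina): course_id=3 -> matches Discrete Math
  - enrollment 8 (Olivia): course_id=4 -> matches Chemistry
  - enrollment 9 (Julia): course_id=NULL, no match -> kept with NULL
All 9 rows appear; 2 have NULL course.

SQL:
SELECT a.student, b.title AS course
FROM enrollments a
LEFT JOIN courses b ON a.course_id = b.id

Result:
student | course       
--------+--------------
Eli     | Biology      
Frank   | Chemistry    
Alice   | NULL         
Jack    | Biology      
Fiona   | Biology      
Rosa    | Chemistry    
Tina    | Discrete Math
Olivia  | Chemistry    
Julia   | NULL         


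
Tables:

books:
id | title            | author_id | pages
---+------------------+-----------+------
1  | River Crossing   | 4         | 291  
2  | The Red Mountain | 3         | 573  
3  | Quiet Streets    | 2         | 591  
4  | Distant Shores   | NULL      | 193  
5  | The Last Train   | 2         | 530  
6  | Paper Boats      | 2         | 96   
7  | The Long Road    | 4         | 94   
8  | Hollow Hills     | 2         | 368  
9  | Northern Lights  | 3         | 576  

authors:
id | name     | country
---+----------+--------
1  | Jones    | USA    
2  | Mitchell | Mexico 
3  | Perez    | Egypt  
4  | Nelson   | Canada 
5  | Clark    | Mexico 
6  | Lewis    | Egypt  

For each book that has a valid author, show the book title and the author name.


INNER JOIN keeps only books rows whose author_id matches an id in authors. Walk through each book:
  - book 1 (River Crossing): author_id=4 -> matches Nelson
  - book 2 (The Red Mountain): author_id=3 -> matches Perez
  - book 3 (Quiet Streets): author_id=2 -> matches Mitchell
  - book 4 (Distant Shores): author_id=NULL, no match -> dropped
  - book 5 (The Last Train): author_id=2 -> matches Mitchell
  - book 6 (Paper Boats): author_id=2 -> matches Mitchell
  - book 7 (The Long Road): author_id=4 -> matches Nelson
  - book 8 (Hollow Hills): author_id=2 -> matches Mitchell
  - book 9 (Northern Lights): author_id=3 -> matches Perez
So 1 of 9 rows is dropped.

SQL:
SELECT a.title, b.name AS author
FROM books a
INNER JOIN authors b ON a.author_id = b.id

Result:
title            | author  
-----------------+---------
River Crossing   | Nelson  
The Red Mountain | Perez   
Quiet Streets    | Mitchell
The Last Train   | Mitchell
Paper Boats      | Mitchell
The Long Road    | Nelson  
Hollow Hills     | Mitchell
Northern Lights  | Perez   


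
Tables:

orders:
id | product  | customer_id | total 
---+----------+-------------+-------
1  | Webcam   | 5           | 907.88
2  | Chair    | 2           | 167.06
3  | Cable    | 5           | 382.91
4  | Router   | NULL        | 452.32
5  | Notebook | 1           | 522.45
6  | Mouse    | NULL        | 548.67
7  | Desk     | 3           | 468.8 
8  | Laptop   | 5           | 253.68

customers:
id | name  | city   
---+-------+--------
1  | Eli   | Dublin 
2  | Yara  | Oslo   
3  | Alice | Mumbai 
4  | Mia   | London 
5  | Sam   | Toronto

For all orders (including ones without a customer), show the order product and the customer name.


LEFT JOIN keeps every row from orders (the left table); where customer_id has no match in customers, the customer columns become NULL. Walk through each order:
  - order 1 (Webcam): customer_id=5 -> matches Sam
  - order 2 (Chair): customer_id=2 -> matches Yara
  - order 3 (Cable): customer_id=5 -> matches Sam
  - order 4 (Router): customer_id=NULL, no match -> kept with NULL
  - order 5 (Notebook): customer_id=1 -> matches Eli
  - order 6 (Mouse): customer_id=NULL, no match -> kept with NULL
  - order 7 (Desk): customer_id=3 -> matches Alice
  - order 8 (Laptop): customer_id=5 -> matches Sam
All 8 rows appear; 2 have NULL customer.

SQL:
SELECT a.product, b.name AS customer
FROM orders a
LEFT JOIN customers b ON a.customer_id = b.id

Result:
product  | customer
---------+---------
Webcam   | Sam     
Chair    | Yara    
Cable    | Sam     
Router   | NULL    
Notebook | Eli     
Mouse    | NULL    
Desk     | Alice   
Laptop   | Sam     


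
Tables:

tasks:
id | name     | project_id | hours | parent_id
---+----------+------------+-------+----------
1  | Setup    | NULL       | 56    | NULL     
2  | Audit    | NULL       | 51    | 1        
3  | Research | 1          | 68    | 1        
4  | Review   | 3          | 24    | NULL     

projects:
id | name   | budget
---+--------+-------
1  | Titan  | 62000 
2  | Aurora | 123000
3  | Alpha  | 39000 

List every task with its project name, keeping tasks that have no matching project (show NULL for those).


LEFT JOIN keeps every row from tasks (the left table); where project_id has no match in projects, the project columns become NULL. Walk through each task:
  - task 1 (Setup): project_id=NULL, no match -> kept with NULL
  - task 2 (Audit): project_id=NULL, no match -> kept with NULL
  - task 3 (Research): project_id=1 -> matches Titan
  - task 4 (Review): project_id=3 -> matches Alpha
All 4 rows appear; 2 have NULL project.

SQL:
SELECT a.name, b.name AS project
FROM tasks a
LEFT JOIN projects b ON a.project_id = b.id

Result:
name     | project
---------+--------
Setup    | NULL   
Audit    | NULL   
Research | Titan  
Review   | Alpha  


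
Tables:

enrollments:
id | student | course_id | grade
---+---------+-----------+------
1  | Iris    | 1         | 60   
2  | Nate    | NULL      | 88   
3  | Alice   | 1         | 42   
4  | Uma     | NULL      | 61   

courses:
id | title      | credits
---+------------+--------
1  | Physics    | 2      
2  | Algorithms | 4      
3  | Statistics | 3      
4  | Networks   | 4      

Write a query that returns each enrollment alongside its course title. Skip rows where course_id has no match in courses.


INNER JOIN keeps only enrollments rows whose course_id matches an id in courses. Walk through each enrollment:
  - enrollment 1 (Iris): course_id=1 -> matches Physics
  - enrollment 2 (Nate): course_id=NULL, no match -> dropped
  - enrollment 3 (Alice): course_id=1 -> matches Physics
  - enrollment 4 (Uma): course_id=NULL, no match -> dropped
So 2 of 4 rows are dropped.

SQL:
SELECT a.student, b.title AS course
FROM enrollments a
INNER JOIN courses b ON a.course_id = b.id

Result:
student | course 
--------+--------
Iris    | Physics
Alice   | Physics


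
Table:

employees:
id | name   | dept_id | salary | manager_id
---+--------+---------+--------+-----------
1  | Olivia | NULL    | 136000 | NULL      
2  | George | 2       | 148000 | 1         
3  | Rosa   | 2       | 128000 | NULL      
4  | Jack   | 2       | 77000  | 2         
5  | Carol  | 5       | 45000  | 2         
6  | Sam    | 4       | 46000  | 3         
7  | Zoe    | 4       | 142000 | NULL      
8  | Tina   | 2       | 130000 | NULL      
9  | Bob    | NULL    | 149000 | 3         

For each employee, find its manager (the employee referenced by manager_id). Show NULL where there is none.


This is a self-join: employees is joined to a second copy of itself, matching each row's manager_id to another row's id. Use LEFT JOIN so rows with manager_id=NULL are kept.
  - employee 1 (Olivia): manager_id=NULL -> NULL
  - employee 2 (George): manager_id=1 -> Olivia
  - employee 3 (Rosa): manager_id=NULL -> NULL
  - employee 4 (Jack): manager_id=2 -> George
  - employee 5 (Carol): manager_id=2 -> George
  - employee 6 (Sam): manager_id=3 -> Rosa
  - employee 7 (Zoe): manager_id=NULL -> NULL
  - employee 8 (Tina): manager_id=NULL -> NULL
  - employee 9 (Bob): manager_id=3 -> Rosa

SQL:
SELECT a.name AS item, b.name AS manager
FROM employees a
LEFT JOIN employees b ON a.manager_id = b.id

Result:
item   | manager
-------+--------
Olivia | NULL   
George | Olivia 
Rosa   | NULL   
Jack   | George 
Carol  | George 
Sam    | Rosa   
Zoe    | NULL   
Tina   | NULL   
Bob    | Rosa   


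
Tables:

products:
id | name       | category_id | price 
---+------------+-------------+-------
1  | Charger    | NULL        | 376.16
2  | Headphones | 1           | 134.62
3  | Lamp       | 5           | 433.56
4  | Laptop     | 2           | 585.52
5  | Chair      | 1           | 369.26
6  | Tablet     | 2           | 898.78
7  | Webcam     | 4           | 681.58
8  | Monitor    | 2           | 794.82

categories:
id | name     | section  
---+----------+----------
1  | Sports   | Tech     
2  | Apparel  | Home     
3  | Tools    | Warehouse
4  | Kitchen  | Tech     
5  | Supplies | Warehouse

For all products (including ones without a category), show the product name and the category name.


LEFT JOIN keeps every row from products (the left table); where category_id has no match in categories, the category columns become NULL. Walk through each product:
  - product 1 (Charger): category_id=NULL, no match -> kept with NULL
  - product 2 (Headphones): category_id=1 -> matches Sports
  - product 3 (Lamp): category_id=5 -> matches Supplies
  - product 4 (Laptop): category_id=2 -> matches Apparel
  - product 5 (Chair): category_id=1 -> matches Sports
  - product 6 (Tablet): category_id=2 -> matches Apparel
  - product 7 (Webcam): category_id=4 -> matches Kitchen
  - product 8 (Monitor): category_id=2 -> matches Apparel
All 8 rows appear; 1 has NULL category.

SQL:
SELECT a.name, b.name AS category
FROM products a
LEFT JOIN categories b ON a.category_id = b.id

Result:
name       | category
-----------+---------
Charger    | NULL    
Headphones | Sports  
Lamp       | Supplies
Laptop     | Apparel 
Chair      | Sports  
Tablet     | Apparel 
Webcam     | Kitchen 
Monitor    | Apparel 


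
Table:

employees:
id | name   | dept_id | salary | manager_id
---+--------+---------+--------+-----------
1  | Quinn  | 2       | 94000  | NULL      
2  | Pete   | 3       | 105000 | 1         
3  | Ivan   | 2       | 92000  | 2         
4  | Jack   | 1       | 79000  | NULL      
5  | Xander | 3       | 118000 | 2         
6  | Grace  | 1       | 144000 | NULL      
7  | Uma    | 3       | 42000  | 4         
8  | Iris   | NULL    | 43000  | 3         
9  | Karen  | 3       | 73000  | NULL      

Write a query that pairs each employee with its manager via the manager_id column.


This is a self-join: employees is joined to a second copy of itself, matching each row's manager_id to another row's id. Use LEFT JOIN so rows with manager_id=NULL are kept.
  - employee 1 (Quinn): manager_id=NULL -> NULL
  - employee 2 (Pete): manager_id=1 -> Quinn
  - employee 3 (Ivan): manager_id=2 -> Pete
  - employee 4 (Jack): manager_id=NULL -> NULL
  - employee 5 (Xander): manager_id=2 -> Pete
  - employee 6 (Grace): manager_id=NULL -> NULL
  - employee 7 (Uma): manager_id=4 -> Jack
  - employee 8 (Iris): manager_id=3 -> Ivan
  - employee 9 (Karen): manager_id=NULL -> NULL

SQL:
SELECT a.name AS item, b.name AS manager
FROM employees a
LEFT JOIN employees b ON a.manager_id = b.id

Result:
item   | manager
-------+--------
Quinn  | NULL   
Pete   | Quinn  
Ivan   | Pete   
Jack   | NULL   
Xander | Pete   
Grace  | NULL   
Uma    | Jack   
Iris   | Ivan   
Karen  | NULL   


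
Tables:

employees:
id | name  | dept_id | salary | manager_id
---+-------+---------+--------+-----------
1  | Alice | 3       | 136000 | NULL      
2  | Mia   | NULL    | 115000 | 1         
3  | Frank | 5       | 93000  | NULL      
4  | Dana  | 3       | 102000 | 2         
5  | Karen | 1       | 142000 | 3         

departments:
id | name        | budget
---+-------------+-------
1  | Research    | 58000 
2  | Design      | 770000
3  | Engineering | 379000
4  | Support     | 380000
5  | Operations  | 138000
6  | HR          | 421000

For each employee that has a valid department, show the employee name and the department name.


INNER JOIN keeps only employees rows whose dept_id matches an id in departments. Walk through each employee:
  - employee 1 (Alice): dept_id=3 -> matches Engineering
  - employee 2 (Mia): dept_id=NULL, no match -> dropped
  - employee 3 (Frank): dept_id=5 -> matches Operations
  - employee 4 (Dana): dept_id=3 -> matches Engineering
  - employee 5 (Karen): dept_id=1 -> matches Research
So 1 of 5 rows is dropped.

SQL:
SELECT a.name, b.name AS department
FROM employees a
INNER JOIN departments b ON a.dept_id = b.id

Result:
name  | department 
------+------------
Alice | Engineering
Frank | Operations 
Dana  | Engineering
Karen | Research   


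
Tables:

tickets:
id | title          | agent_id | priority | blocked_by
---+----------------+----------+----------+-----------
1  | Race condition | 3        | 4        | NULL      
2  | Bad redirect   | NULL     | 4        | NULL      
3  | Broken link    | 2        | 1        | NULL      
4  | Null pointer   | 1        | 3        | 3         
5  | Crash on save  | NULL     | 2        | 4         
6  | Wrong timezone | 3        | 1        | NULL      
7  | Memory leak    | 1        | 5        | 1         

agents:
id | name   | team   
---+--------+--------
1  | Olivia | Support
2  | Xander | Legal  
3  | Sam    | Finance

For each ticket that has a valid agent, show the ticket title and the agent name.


INNER JOIN keeps only tickets rows whose agent_id matches an id in agents. Walk through each ticket:
  - ticket 1 (Race condition): agent_id=3 -> matches Sam
  - ticket 2 (Bad redirect): agent_id=NULL, no match -> dropped
  - ticket 3 (Broken link): agent_id=2 -> matches Xander
  - ticket 4 (Null pointer): agent_id=1 -> matches Olivia
  - ticket 5 (Crash on save): agent_id=NULL, no match -> dropped
  - ticket 6 (Wrong timezone): agent_id=3 -> matches Sam
  - ticket 7 (Memory leak): agent_id=1 -> matches Olivia
So 2 of 7 rows are dropped.

SQL:
SELECT a.title, b.name AS agent
FROM tickets a
INNER JOIN agents b ON a.agent_id = b.id

Result:
title          | agent 
---------------+-------
Race condition | Sam   
Broken link    | Xander
Null pointer   | Olivia
Wrong timezone | Sam   
Memory leak    | Olivia


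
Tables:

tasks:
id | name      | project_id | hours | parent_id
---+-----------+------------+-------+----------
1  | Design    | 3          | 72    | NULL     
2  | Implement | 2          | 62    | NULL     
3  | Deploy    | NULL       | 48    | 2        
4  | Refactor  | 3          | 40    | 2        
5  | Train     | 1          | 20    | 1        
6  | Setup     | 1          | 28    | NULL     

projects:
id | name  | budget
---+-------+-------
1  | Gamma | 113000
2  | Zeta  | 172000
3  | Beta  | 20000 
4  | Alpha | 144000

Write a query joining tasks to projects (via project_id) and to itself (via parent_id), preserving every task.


Two LEFT JOINs from the same base table tasks: one to projects via project_id, one to tasks itself via parent_id. Both are LEFT so every task is preserved.
Match against projects:
  - task 1 (Design): project_id=3 -> matches Beta
  - task 2 (Implement): project_id=2 -> matches Zeta
  - task 3 (Deploy): project_id=NULL, no match -> kept with NULL
  - task 4 (Refactor): project_id=3 -> matches Beta
  - task 5 (Train): project_id=1 -> matches Gamma
  - task 6 (Setup): project_id=1 -> matches Gamma
Match against tasks (self):
  - task 1 (Design): parent_id=NULL -> NULL
  - task 2 (Implement): parent_id=NULL -> NULL
  - task 3 (Deploy): parent_id=2 -> Implement
  - task 4 (Refactor): parent_id=2 -> Implement
  - task 5 (Train): parent_id=1 -> Design
  - task 6 (Setup): parent_id=NULL -> NULL

SQL:
SELECT a.name, b.name AS project, c.name AS parent
FROM tasks a
LEFT JOIN projects b ON a.project_id = b.id
LEFT JOIN tasks c ON a.parent_id = c.id

Result:
name      | project | parent   
----------+---------+----------
Design    | Beta    | NULL     
Implement | Zeta    | NULL     
Deploy    | NULL    | Implement
Refactor  | Beta    | Implement
Train     | Gamma   | Design   
Setup     | Gamma   | NULL     
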